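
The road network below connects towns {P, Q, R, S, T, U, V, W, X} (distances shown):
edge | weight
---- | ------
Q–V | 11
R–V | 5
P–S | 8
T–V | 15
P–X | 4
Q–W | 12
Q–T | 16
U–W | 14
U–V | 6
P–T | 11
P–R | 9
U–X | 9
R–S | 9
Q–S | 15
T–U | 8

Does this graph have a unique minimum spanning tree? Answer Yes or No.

No

Sort edges by weight, then run Kruskal:
P–X (4): add — endpoints in different components.
R–V (5): add — endpoints in different components.
U–V (6): add — endpoints in different components.
P–S (8): add — endpoints in different components.
T–U (8): add — endpoints in different components.
P–R (9): add — endpoints in different components.
R–S (9): skip — R and S already connected.
U–X (9): skip — X and U already connected.
P–T (11): skip — P and T already connected.
Q–V (11): add — endpoints in different components.
Q–W (12): add — endpoints in different components.
Non-tree edge U–X has weight 9, equal to the heaviest edge on its tree cycle — swapping gives another MST of the same weight. Not unique.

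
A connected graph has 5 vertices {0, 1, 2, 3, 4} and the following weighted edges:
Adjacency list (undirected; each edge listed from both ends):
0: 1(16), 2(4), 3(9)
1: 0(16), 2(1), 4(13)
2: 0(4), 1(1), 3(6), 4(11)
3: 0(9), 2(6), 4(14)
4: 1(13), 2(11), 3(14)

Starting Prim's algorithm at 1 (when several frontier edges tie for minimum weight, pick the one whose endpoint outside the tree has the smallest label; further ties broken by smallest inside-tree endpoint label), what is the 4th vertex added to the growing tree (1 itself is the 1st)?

Grow the tree from 1 using Prim:
Step 1: frontier [1—2 1, 1—4 13, 0—1 16] → take 1—2 (1); add 2.
Step 2: frontier [1—4 13, 0—1 16, 0—2 4, 2—3 6, 2—4 11] → take 0—2 (4); add 0.
Step 3: frontier [0—3 9, 1—4 13, 2—3 6, 2—4 11] → take 2—3 (6); add 3.
Step 4: frontier [1—4 13, 2—4 11, 3—4 14] → take 2—4 (11); add 4.
Vertex order: 1, 2, 0, 3, 4. The 4th vertex is 3.

3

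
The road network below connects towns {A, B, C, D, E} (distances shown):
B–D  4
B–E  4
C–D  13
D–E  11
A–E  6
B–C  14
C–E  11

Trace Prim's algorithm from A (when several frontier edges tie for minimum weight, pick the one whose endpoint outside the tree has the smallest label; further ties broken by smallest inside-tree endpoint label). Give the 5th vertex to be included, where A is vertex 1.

C

Prim, starting at A.
Step 1: cheapest edge leaving the tree is A–E (6); add E.
Step 2: cheapest edge leaving the tree is B–E (4); add B.
Step 3: cheapest edge leaving the tree is B–D (4); add D.
Step 4: cheapest edge leaving the tree is C–E (11); add C.
Vertex order: A, E, B, D, C. The 5th vertex is C.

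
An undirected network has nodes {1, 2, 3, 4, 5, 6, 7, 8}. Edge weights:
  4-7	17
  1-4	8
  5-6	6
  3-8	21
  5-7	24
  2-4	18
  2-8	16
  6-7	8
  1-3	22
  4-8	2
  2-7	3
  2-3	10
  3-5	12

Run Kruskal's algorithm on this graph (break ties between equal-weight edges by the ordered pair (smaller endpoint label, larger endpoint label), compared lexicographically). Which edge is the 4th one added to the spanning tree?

1-4

Kruskal's algorithm — process edges by increasing weight (ties by edge label):
4-8 (2): add — endpoints in different components.
2-7 (3): add — endpoints in different components.
5-6 (6): add — endpoints in different components.
1-4 (8): add — endpoints in different components.
6-7 (8): add — endpoints in different components.
2-3 (10): add — endpoints in different components.
3-5 (12): skip — 3 and 5 already connected.
2-8 (16): add — endpoints in different components.
The 4th edge added is 1-4.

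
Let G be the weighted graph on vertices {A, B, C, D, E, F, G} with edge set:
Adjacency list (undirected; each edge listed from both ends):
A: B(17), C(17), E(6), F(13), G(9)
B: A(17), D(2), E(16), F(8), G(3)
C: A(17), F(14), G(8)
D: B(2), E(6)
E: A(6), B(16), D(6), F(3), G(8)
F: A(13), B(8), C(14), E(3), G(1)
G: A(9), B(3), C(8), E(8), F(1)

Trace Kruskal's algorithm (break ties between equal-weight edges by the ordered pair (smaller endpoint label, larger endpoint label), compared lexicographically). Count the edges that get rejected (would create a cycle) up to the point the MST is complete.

2

Kruskal: consider edges lightest-first.
F-G (1): add. Components now {A} {B} {C} {D} {E} {F,G}
B-D (2): add. Components now {A} {B,D} {C} {E} {F,G}
B-G (3): add. Components now {A} {B,D,F,G} {C} {E}
E-F (3): add. Components now {A} {B,D,E,F,G} {C}
A-E (6): add. Components now {A,B,D,E,F,G} {C}
D-E (6): skip — D and E already connected.
B-F (8): skip — B and F already connected.
C-G (8): add. Components now {A,B,C,D,E,F,G}
Edges rejected before the tree was complete: 2.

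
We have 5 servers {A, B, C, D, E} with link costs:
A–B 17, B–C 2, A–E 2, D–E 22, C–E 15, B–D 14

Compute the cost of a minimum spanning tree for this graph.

Prim's algorithm from B:
Step 1: cheapest edge leaving the tree is B–C (2); add C.
Step 2: cheapest edge leaving the tree is B–D (14); add D.
Step 3: cheapest edge leaving the tree is C–E (15); add E.
Step 4: cheapest edge leaving the tree is A–E (2); add A.
MST edges: B–C, B–D, C–E, A–E; total weight 2+14+15+2 = 33.

33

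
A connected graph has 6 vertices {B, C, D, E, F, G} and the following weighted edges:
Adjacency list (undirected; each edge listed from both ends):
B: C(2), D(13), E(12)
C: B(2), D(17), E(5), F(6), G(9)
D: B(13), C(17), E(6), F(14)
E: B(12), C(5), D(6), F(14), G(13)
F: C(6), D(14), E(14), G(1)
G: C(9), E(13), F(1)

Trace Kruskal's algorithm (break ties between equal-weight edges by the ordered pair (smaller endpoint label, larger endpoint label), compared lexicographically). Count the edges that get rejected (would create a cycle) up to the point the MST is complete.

Kruskal: consider edges lightest-first.
F–G (1): add. Components now {B} {C} {D} {E} {F,G}
B–C (2): add. Components now {B,C} {D} {E} {F,G}
C–E (5): add. Components now {B,C,E} {D} {F,G}
C–F (6): add. Components now {B,C,E,F,G} {D}
D–E (6): add. Components now {B,C,D,E,F,G}
Edges rejected before the tree was complete: 0.

0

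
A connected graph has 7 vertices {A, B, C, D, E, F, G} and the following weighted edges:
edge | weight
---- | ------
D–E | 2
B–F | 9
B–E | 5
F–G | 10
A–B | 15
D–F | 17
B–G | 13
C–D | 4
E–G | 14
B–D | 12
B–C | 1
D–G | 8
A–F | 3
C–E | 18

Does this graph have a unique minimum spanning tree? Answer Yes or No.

Yes

Kruskal: consider edges lightest-first.
B–C (1): add — endpoints in different components.
D–E (2): add — endpoints in different components.
A–F (3): add — endpoints in different components.
C–D (4): add — endpoints in different components.
B–E (5): skip — B and E already connected.
D–G (8): add — endpoints in different components.
B–F (9): add — endpoints in different components.
Every non-tree edge has weight strictly greater than the heaviest edge on the tree path between its endpoints, so the MST is unique.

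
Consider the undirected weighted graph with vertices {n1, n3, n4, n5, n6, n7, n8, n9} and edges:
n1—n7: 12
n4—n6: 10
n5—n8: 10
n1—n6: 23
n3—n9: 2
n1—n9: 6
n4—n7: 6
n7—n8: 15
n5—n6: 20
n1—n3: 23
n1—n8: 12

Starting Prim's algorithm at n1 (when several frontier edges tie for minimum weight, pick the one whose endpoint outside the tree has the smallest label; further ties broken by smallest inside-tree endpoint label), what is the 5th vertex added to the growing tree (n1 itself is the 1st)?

Grow the tree from n1 using Prim:
Step 1: frontier [n1—n9 6, n1—n7 12, n1—n8 12, n1—n3 23, n1—n6 23] → take n1—n9 (6); add n9.
Step 2: frontier [n1—n7 12, n1—n8 12, n1—n3 23, n1—n6 23, n3—n9 2] → take n3—n9 (2); add n3.
Step 3: frontier [n1—n7 12, n1—n8 12, n1—n6 23] → take n1—n7 (12); add n7.
Step 4: frontier [n1—n8 12, n1—n6 23, n4—n7 6, n7—n8 15] → take n4—n7 (6); add n4.
Step 5: frontier [n1—n8 12, n1—n6 23, n4—n6 10, n7—n8 15] → take n4—n6 (10); add n6.
Step 6: frontier [n1—n8 12, n5—n6 20, n7—n8 15] → take n1—n8 (12); add n8.
Step 7: frontier [n5—n6 20, n5—n8 10] → take n5—n8 (10); add n5.
Vertex order: n1, n9, n3, n7, n4, n6, n8, n5. The 5th vertex is n4.

n4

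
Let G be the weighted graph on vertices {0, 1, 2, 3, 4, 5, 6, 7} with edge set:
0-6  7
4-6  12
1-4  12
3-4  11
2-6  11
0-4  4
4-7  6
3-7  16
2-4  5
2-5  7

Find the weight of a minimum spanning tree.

Kruskal: consider edges lightest-first.
0-4 (4): add — endpoints in different components.
2-4 (5): add — endpoints in different components.
4-7 (6): add — endpoints in different components.
0-6 (7): add — endpoints in different components.
2-5 (7): add — endpoints in different components.
2-6 (11): skip — 2 and 6 already connected.
3-4 (11): add — endpoints in different components.
1-4 (12): add — endpoints in different components.
MST edges: 0-4, 2-4, 4-7, 0-6, 2-5, 3-4, 1-4; total weight 4+5+6+7+7+11+12 = 52.

52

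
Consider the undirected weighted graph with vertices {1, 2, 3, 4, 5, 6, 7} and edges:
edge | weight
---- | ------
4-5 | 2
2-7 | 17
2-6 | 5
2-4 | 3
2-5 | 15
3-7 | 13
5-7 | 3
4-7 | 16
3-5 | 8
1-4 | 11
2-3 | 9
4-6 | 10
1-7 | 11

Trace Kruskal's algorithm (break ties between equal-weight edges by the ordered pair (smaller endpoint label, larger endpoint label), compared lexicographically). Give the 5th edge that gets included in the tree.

Kruskal: consider edges lightest-first.
4-5 (2): add — endpoints in different components.
2-4 (3): add — endpoints in different components.
5-7 (3): add — endpoints in different components.
2-6 (5): add — endpoints in different components.
3-5 (8): add — endpoints in different components.
2-3 (9): skip — 2 and 3 already connected.
4-6 (10): skip — 4 and 6 already connected.
1-4 (11): add — endpoints in different components.
The 5th edge added is 3-5.

3-5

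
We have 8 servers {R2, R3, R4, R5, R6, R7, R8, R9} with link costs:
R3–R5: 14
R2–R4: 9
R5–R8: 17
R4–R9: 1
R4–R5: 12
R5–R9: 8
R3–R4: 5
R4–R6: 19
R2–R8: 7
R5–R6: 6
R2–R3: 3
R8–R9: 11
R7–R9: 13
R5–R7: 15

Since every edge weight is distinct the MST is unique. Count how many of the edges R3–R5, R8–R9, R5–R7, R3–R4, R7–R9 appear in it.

Kruskal: consider edges lightest-first.
R4–R9 (1): add — endpoints in different components.
R2–R3 (3): add — endpoints in different components.
R3–R4 (5): add — endpoints in different components.
R5–R6 (6): add — endpoints in different components.
R2–R8 (7): add — endpoints in different components.
R5–R9 (8): add — endpoints in different components.
R2–R4 (9): skip — R2 and R4 already connected.
R8–R9 (11): skip — R9 and R8 already connected.
R4–R5 (12): skip — R5 and R4 already connected.
R7–R9 (13): add — endpoints in different components.
MST edge set: {R4–R9, R2–R3, R3–R4, R5–R6, R2–R8, R5–R9, R7–R9}.
Of the listed edges, {R3–R4, R7–R9} are in the MST → 2.

2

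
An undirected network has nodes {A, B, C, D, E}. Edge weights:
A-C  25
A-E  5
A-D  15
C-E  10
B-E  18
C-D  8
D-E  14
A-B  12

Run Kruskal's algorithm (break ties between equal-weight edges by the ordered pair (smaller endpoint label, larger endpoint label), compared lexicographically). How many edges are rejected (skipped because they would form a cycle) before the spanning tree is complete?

Kruskal's algorithm — process edges by increasing weight (ties by edge label):
A-E (5): add. Components now {A,E} {B} {C} {D}
C-D (8): add. Components now {A,E} {B} {C,D}
C-E (10): add. Components now {A,C,D,E} {B}
A-B (12): add. Components now {A,B,C,D,E}
Edges rejected before the tree was complete: 0.

0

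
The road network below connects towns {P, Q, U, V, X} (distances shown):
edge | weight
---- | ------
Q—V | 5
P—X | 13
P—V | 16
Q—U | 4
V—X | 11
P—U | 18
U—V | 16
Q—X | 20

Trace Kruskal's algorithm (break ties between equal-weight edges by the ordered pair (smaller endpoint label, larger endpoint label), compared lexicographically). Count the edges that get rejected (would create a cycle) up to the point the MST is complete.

0

Sort edges by weight, then run Kruskal:
Q—U (4): add — endpoints in different components.
Q—V (5): add — endpoints in different components.
V—X (11): add — endpoints in different components.
P—X (13): add — endpoints in different components.
Edges rejected before the tree was complete: 0.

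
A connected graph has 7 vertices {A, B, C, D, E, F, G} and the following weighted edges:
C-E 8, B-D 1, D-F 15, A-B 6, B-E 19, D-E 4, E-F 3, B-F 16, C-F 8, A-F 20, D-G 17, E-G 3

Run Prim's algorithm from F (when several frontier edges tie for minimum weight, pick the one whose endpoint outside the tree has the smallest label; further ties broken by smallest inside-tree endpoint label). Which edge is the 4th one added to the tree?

B-D

Prim's algorithm from F:
Step 1: cheapest edge leaving the tree is E-F (3); add E.
Step 2: cheapest edge leaving the tree is E-G (3); add G.
Step 3: cheapest edge leaving the tree is D-E (4); add D.
Step 4: cheapest edge leaving the tree is B-D (1); add B.
Step 5: cheapest edge leaving the tree is A-B (6); add A.
Step 6: cheapest edge leaving the tree is C-E (8); add C.
The 4th edge added is B-D.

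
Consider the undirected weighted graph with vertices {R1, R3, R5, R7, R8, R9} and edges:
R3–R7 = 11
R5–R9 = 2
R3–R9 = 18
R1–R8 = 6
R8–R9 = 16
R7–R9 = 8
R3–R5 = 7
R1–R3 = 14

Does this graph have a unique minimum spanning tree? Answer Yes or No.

Kruskal's algorithm — process edges by increasing weight (ties by edge label):
R5–R9 (2): add. Components now {R5,R9} {R3} {R7} {R1} {R8}
R1–R8 (6): add. Components now {R5,R9} {R3} {R7} {R1,R8}
R3–R5 (7): add. Components now {R3,R5,R9} {R7} {R1,R8}
R7–R9 (8): add. Components now {R3,R5,R7,R9} {R1,R8}
R3–R7 (11): skip — R3 and R7 already connected.
R1–R3 (14): add. Components now {R1,R3,R5,R7,R8,R9}
Every non-tree edge has weight strictly greater than the heaviest edge on the tree path between its endpoints, so the MST is unique.

Yes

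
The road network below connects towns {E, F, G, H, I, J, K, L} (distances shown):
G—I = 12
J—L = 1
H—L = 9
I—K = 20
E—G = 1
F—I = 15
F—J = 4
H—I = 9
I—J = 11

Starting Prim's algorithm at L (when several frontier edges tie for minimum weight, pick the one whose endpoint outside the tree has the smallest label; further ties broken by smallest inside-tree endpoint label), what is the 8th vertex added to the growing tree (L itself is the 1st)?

K

Prim's algorithm from L:
Step 1: cheapest edge leaving the tree is J—L (1); add J.
Step 2: cheapest edge leaving the tree is F—J (4); add F.
Step 3: cheapest edge leaving the tree is H—L (9); add H.
Step 4: cheapest edge leaving the tree is H—I (9); add I.
Step 5: cheapest edge leaving the tree is G—I (12); add G.
Step 6: cheapest edge leaving the tree is E—G (1); add E.
Step 7: cheapest edge leaving the tree is I—K (20); add K.
Vertex order: L, J, F, H, I, G, E, K. The 8th vertex is K.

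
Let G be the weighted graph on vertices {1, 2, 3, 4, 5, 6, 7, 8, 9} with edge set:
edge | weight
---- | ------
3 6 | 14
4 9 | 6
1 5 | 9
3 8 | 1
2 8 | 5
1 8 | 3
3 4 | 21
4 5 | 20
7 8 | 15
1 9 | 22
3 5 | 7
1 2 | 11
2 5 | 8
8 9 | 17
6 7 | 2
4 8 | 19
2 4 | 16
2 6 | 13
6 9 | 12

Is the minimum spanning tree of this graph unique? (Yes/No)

Sort edges by weight, then run Kruskal:
3 8 (1): add — endpoints in different components.
6 7 (2): add — endpoints in different components.
1 8 (3): add — endpoints in different components.
2 8 (5): add — endpoints in different components.
4 9 (6): add — endpoints in different components.
3 5 (7): add — endpoints in different components.
2 5 (8): skip — 2 and 5 already connected.
1 5 (9): skip — 1 and 5 already connected.
1 2 (11): skip — 1 and 2 already connected.
6 9 (12): add — endpoints in different components.
2 6 (13): add — endpoints in different components.
Every non-tree edge has weight strictly greater than the heaviest edge on the tree path between its endpoints, so the MST is unique.

Yes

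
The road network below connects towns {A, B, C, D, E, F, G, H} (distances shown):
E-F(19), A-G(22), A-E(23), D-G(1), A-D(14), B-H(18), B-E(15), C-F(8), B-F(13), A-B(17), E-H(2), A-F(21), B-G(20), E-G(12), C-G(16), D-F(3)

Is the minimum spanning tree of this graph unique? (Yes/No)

Kruskal: consider edges lightest-first.
D-G (1): add — endpoints in different components.
E-H (2): add — endpoints in different components.
D-F (3): add — endpoints in different components.
C-F (8): add — endpoints in different components.
E-G (12): add — endpoints in different components.
B-F (13): add — endpoints in different components.
A-D (14): add — endpoints in different components.
Every non-tree edge has weight strictly greater than the heaviest edge on the tree path between its endpoints, so the MST is unique.

Yes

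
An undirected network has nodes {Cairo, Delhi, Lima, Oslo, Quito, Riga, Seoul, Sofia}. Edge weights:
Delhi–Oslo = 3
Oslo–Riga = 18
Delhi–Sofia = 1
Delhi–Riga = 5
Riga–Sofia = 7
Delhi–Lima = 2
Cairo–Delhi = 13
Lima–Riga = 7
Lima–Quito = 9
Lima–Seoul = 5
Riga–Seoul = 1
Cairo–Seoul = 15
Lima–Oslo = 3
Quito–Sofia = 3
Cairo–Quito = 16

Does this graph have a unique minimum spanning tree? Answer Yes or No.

Kruskal: consider edges lightest-first.
Delhi–Sofia (1): add — endpoints in different components.
Riga–Seoul (1): add — endpoints in different components.
Delhi–Lima (2): add — endpoints in different components.
Delhi–Oslo (3): add — endpoints in different components.
Lima–Oslo (3): skip — Lima and Oslo already connected.
Quito–Sofia (3): add — endpoints in different components.
Delhi–Riga (5): add — endpoints in different components.
Lima–Seoul (5): skip — Lima and Seoul already connected.
Lima–Riga (7): skip — Riga and Lima already connected.
Riga–Sofia (7): skip — Riga and Sofia already connected.
Lima–Quito (9): skip — Quito and Lima already connected.
Cairo–Delhi (13): add — endpoints in different components.
Non-tree edge Lima–Oslo has weight 3, equal to the heaviest edge on its tree cycle — swapping gives another MST of the same weight. Not unique.

No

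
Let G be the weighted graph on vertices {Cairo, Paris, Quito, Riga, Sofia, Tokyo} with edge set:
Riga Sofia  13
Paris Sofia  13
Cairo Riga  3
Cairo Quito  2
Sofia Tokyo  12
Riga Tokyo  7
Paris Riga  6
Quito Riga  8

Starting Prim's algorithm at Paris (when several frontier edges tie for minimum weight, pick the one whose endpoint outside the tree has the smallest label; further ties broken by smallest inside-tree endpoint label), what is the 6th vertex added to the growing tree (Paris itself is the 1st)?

Sofia

Grow the tree from Paris using Prim:
Step 1: cheapest edge leaving the tree is Paris Riga (6); add Riga.
Step 2: cheapest edge leaving the tree is Cairo Riga (3); add Cairo.
Step 3: cheapest edge leaving the tree is Cairo Quito (2); add Quito.
Step 4: cheapest edge leaving the tree is Riga Tokyo (7); add Tokyo.
Step 5: cheapest edge leaving the tree is Sofia Tokyo (12); add Sofia.
Vertex order: Paris, Riga, Cairo, Quito, Tokyo, Sofia. The 6th vertex is Sofia.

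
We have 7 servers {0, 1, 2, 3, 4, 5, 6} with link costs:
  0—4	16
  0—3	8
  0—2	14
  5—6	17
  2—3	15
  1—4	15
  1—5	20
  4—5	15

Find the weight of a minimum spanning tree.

85

Grow the tree from 6 using Prim:
Step 1: cheapest edge leaving the tree is 5—6 (17); add 5.
Step 2: cheapest edge leaving the tree is 4—5 (15); add 4.
Step 3: cheapest edge leaving the tree is 1—4 (15); add 1.
Step 4: cheapest edge leaving the tree is 0—4 (16); add 0.
Step 5: cheapest edge leaving the tree is 0—3 (8); add 3.
Step 6: cheapest edge leaving the tree is 0—2 (14); add 2.
MST edges: 5—6, 4—5, 1—4, 0—4, 0—3, 0—2; total weight 17+15+15+16+8+14 = 85.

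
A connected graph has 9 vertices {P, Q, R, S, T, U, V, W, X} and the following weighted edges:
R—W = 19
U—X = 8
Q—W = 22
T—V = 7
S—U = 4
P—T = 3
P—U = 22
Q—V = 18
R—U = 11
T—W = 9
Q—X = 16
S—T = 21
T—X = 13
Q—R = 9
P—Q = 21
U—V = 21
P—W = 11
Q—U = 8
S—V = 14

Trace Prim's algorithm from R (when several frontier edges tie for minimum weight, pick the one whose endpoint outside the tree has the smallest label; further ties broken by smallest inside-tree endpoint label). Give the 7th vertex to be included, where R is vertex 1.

P

Grow the tree from R using Prim:
Step 1: cheapest edge leaving the tree is Q—R (9); add Q.
Step 2: cheapest edge leaving the tree is Q—U (8); add U.
Step 3: cheapest edge leaving the tree is S—U (4); add S.
Step 4: cheapest edge leaving the tree is U—X (8); add X.
Step 5: cheapest edge leaving the tree is T—X (13); add T.
Step 6: cheapest edge leaving the tree is P—T (3); add P.
Step 7: cheapest edge leaving the tree is T—V (7); add V.
Step 8: cheapest edge leaving the tree is T—W (9); add W.
Vertex order: R, Q, U, S, X, T, P, V, W. The 7th vertex is P.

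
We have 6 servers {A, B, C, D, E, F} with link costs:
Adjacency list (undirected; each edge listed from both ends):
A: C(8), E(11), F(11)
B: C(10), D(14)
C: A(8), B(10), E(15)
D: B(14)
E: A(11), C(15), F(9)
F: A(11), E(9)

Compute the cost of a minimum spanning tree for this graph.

52

Sort edges by weight, then run Kruskal:
A—C (8): add. Components now {A,C} {B} {D} {E} {F}
E—F (9): add. Components now {A,C} {B} {D} {E,F}
B—C (10): add. Components now {A,B,C} {D} {E,F}
A—E (11): add. Components now {A,B,C,E,F} {D}
A—F (11): skip — A and F already connected.
B—D (14): add. Components now {A,B,C,D,E,F}
MST edges: A—C, E—F, B—C, A—E, B—D; total weight 8+9+10+11+14 = 52.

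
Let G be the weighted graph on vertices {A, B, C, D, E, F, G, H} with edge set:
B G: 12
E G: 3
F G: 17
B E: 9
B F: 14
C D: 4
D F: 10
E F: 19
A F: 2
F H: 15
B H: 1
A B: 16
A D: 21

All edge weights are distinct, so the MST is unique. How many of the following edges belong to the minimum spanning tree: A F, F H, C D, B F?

Sort edges by weight, then run Kruskal:
B H (1): add — endpoints in different components.
A F (2): add — endpoints in different components.
E G (3): add — endpoints in different components.
C D (4): add — endpoints in different components.
B E (9): add — endpoints in different components.
D F (10): add — endpoints in different components.
B G (12): skip — B and G already connected.
B F (14): add — endpoints in different components.
MST edge set: {B H, A F, E G, C D, B E, D F, B F}.
Of the listed edges, {A F, C D, B F} are in the MST → 3.

3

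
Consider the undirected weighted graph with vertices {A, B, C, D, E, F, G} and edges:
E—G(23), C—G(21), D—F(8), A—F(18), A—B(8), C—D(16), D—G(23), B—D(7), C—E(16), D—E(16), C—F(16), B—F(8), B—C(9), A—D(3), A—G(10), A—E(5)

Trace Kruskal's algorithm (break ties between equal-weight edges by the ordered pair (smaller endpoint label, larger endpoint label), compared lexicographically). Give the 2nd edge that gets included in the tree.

Sort edges by weight, then run Kruskal:
A—D (3): add. Components now {A,D} {B} {C} {E} {F} {G}
A—E (5): add. Components now {A,D,E} {B} {C} {F} {G}
B—D (7): add. Components now {A,B,D,E} {C} {F} {G}
A—B (8): skip — A and B already connected.
B—F (8): add. Components now {A,B,D,E,F} {C} {G}
D—F (8): skip — D and F already connected.
B—C (9): add. Components now {A,B,C,D,E,F} {G}
A—G (10): add. Components now {A,B,C,D,E,F,G}
The 2nd edge added is A—E.

A-E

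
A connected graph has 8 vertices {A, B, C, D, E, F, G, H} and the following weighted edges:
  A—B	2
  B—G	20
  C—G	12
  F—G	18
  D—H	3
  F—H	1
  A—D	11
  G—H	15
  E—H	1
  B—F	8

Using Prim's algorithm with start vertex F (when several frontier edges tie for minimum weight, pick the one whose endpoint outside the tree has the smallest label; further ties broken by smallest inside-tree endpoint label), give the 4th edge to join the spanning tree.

Prim's algorithm from F:
Step 1: frontier [F—H 1, B—F 8, F—G 18] → take F—H (1); add H.
Step 2: frontier [B—F 8, F—G 18, E—H 1, D—H 3, G—H 15] → take E—H (1); add E.
Step 3: frontier [B—F 8, F—G 18, D—H 3, G—H 15] → take D—H (3); add D.
Step 4: frontier [A—D 11, B—F 8, F—G 18, G—H 15] → take B—F (8); add B.
Step 5: frontier [A—B 2, B—G 20, A—D 11, F—G 18, G—H 15] → take A—B (2); add A.
Step 6: frontier [B—G 20, F—G 18, G—H 15] → take G—H (15); add G.
Step 7: frontier [C—G 12] → take C—G (12); add C.
The 4th edge added is B—F.

B-F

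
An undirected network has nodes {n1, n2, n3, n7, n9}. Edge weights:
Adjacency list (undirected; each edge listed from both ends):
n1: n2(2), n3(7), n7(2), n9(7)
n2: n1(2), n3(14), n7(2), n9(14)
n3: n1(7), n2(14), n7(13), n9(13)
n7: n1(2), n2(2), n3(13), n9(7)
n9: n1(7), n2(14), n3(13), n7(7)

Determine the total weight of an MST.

Sort edges by weight, then run Kruskal:
n1—n2 (2): add — endpoints in different components.
n1—n7 (2): add — endpoints in different components.
n2—n7 (2): skip — n2 and n7 already connected.
n1—n3 (7): add — endpoints in different components.
n1—n9 (7): add — endpoints in different components.
MST edges: n1—n2, n1—n7, n1—n3, n1—n9; total weight 2+2+7+7 = 18.

18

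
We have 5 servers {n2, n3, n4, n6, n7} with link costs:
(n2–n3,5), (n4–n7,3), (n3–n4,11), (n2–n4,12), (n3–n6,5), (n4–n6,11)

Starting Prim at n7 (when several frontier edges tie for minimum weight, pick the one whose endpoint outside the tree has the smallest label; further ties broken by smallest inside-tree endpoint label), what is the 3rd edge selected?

n2-n3

Prim, starting at n7.
Step 1: cheapest edge leaving the tree is n4–n7 (3); add n4.
Step 2: cheapest edge leaving the tree is n3–n4 (11); add n3.
Step 3: cheapest edge leaving the tree is n2–n3 (5); add n2.
Step 4: cheapest edge leaving the tree is n3–n6 (5); add n6.
The 3rd edge added is n2–n3.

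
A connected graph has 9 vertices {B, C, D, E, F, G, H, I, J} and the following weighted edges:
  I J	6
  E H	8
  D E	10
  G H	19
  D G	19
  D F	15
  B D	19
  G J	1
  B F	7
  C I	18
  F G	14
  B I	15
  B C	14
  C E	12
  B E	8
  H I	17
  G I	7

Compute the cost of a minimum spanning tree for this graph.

Sort edges by weight, then run Kruskal:
G J (1): add — endpoints in different components.
I J (6): add — endpoints in different components.
B F (7): add — endpoints in different components.
G I (7): skip — G and I already connected.
B E (8): add — endpoints in different components.
E H (8): add — endpoints in different components.
D E (10): add — endpoints in different components.
C E (12): add — endpoints in different components.
B C (14): skip — B and C already connected.
F G (14): add — endpoints in different components.
MST edges: G J, I J, B F, B E, E H, D E, C E, F G; total weight 1+6+7+8+8+10+12+14 = 66.

66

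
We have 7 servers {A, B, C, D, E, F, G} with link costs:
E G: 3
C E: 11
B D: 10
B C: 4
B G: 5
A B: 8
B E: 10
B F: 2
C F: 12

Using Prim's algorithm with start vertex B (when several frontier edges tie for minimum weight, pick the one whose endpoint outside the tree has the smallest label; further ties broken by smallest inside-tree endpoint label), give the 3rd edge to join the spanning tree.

Prim's algorithm from B:
Step 1: frontier [B F 2, B C 4, B G 5, A B 8, B D 10, B E 10] → take B F (2); add F.
Step 2: frontier [B C 4, B G 5, A B 8, B D 10, B E 10, C F 12] → take B C (4); add C.
Step 3: frontier [B G 5, A B 8, B D 10, B E 10, C E 11] → take B G (5); add G.
Step 4: frontier [A B 8, B D 10, B E 10, C E 11, E G 3] → take E G (3); add E.
Step 5: frontier [A B 8, B D 10] → take A B (8); add A.
Step 6: frontier [B D 10] → take B D (10); add D.
The 3rd edge added is B G.

B-G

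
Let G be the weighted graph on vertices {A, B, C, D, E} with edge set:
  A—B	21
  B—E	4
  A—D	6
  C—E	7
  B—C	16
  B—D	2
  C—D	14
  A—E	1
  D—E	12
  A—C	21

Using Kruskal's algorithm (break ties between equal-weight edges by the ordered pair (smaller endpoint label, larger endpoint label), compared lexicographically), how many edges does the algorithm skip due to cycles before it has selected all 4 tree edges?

1

Sort edges by weight, then run Kruskal:
A—E (1): add. Components now {A,E} {B} {C} {D}
B—D (2): add. Components now {A,E} {B,D} {C}
B—E (4): add. Components now {A,B,D,E} {C}
A—D (6): skip — A and D already connected.
C—E (7): add. Components now {A,B,C,D,E}
Edges rejected before the tree was complete: 1.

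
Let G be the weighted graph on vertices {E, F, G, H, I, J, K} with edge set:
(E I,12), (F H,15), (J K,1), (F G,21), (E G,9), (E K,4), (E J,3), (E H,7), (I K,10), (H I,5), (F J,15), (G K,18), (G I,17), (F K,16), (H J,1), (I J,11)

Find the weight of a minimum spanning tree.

Kruskal's algorithm — process edges by increasing weight (ties by edge label):
H J (1): add — endpoints in different components.
J K (1): add — endpoints in different components.
E J (3): add — endpoints in different components.
E K (4): skip — E and K already connected.
H I (5): add — endpoints in different components.
E H (7): skip — E and H already connected.
E G (9): add — endpoints in different components.
I K (10): skip — I and K already connected.
I J (11): skip — I and J already connected.
E I (12): skip — E and I already connected.
F H (15): add — endpoints in different components.
MST edges: H J, J K, E J, H I, E G, F H; total weight 1+1+3+5+9+15 = 34.

34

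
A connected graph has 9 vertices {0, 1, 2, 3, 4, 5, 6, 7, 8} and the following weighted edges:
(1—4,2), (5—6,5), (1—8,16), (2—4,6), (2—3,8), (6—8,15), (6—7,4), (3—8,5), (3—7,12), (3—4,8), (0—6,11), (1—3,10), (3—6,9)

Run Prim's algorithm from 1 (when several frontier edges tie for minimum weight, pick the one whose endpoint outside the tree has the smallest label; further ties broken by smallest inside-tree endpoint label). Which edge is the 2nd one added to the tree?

Grow the tree from 1 using Prim:
Step 1: frontier [1—4 2, 1—3 10, 1—8 16] → take 1—4 (2); add 4.
Step 2: frontier [1—3 10, 1—8 16, 2—4 6, 3—4 8] → take 2—4 (6); add 2.
Step 3: frontier [1—3 10, 1—8 16, 2—3 8, 3—4 8] → take 2—3 (8); add 3.
Step 4: frontier [1—8 16, 3—8 5, 3—6 9, 3—7 12] → take 3—8 (5); add 8.
Step 5: frontier [3—6 9, 3—7 12, 6—8 15] → take 3—6 (9); add 6.
Step 6: frontier [3—7 12, 6—7 4, 5—6 5, 0—6 11] → take 6—7 (4); add 7.
Step 7: frontier [5—6 5, 0—6 11] → take 5—6 (5); add 5.
Step 8: frontier [0—6 11] → take 0—6 (11); add 0.
The 2nd edge added is 2—4.

2-4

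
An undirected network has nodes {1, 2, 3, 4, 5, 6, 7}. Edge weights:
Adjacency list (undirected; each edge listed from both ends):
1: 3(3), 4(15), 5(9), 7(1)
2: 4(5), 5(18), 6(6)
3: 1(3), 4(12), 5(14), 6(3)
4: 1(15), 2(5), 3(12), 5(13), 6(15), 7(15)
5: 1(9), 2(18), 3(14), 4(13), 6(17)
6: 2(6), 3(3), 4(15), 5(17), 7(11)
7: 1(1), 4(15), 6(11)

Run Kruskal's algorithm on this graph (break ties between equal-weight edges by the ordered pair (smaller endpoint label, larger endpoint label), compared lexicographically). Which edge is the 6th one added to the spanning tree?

1-5

Sort edges by weight, then run Kruskal:
1—7 (1): add — endpoints in different components.
1—3 (3): add — endpoints in different components.
3—6 (3): add — endpoints in different components.
2—4 (5): add — endpoints in different components.
2—6 (6): add — endpoints in different components.
1—5 (9): add — endpoints in different components.
The 6th edge added is 1—5.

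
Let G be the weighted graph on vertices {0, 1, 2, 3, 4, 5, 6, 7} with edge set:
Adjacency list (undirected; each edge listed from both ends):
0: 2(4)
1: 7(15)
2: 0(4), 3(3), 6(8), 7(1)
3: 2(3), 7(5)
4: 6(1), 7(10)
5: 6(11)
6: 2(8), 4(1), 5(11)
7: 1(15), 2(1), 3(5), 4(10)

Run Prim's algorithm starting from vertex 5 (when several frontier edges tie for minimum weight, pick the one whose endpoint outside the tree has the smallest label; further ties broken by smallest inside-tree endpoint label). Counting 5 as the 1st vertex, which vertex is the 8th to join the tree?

1

Prim, starting at 5.
Step 1: frontier [5 6 11] → take 5 6 (11); add 6.
Step 2: frontier [4 6 1, 2 6 8] → take 4 6 (1); add 4.
Step 3: frontier [4 7 10, 2 6 8] → take 2 6 (8); add 2.
Step 4: frontier [2 7 1, 2 3 3, 0 2 4, 4 7 10] → take 2 7 (1); add 7.
Step 5: frontier [2 3 3, 0 2 4, 3 7 5, 1 7 15] → take 2 3 (3); add 3.
Step 6: frontier [0 2 4, 1 7 15] → take 0 2 (4); add 0.
Step 7: frontier [1 7 15] → take 1 7 (15); add 1.
Vertex order: 5, 6, 4, 2, 7, 3, 0, 1. The 8th vertex is 1.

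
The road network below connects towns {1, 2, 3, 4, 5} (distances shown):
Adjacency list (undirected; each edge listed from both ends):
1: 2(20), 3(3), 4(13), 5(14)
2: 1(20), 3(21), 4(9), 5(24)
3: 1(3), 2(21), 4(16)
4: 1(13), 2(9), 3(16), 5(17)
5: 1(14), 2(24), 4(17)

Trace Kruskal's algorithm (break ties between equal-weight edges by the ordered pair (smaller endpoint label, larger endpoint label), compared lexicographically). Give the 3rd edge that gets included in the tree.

Kruskal: consider edges lightest-first.
1-3 (3): add. Components now {1,3} {2} {4} {5}
2-4 (9): add. Components now {1,3} {2,4} {5}
1-4 (13): add. Components now {1,2,3,4} {5}
1-5 (14): add. Components now {1,2,3,4,5}
The 3rd edge added is 1-4.

1-4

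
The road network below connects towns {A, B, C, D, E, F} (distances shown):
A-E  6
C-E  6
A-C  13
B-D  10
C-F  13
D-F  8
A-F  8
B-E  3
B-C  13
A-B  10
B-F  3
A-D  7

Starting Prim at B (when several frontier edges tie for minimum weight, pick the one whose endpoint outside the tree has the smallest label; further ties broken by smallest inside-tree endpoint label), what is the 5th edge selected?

A-D

Prim, starting at B.
Step 1: frontier [B-E 3, B-F 3, A-B 10, B-D 10, B-C 13] → take B-E (3); add E.
Step 2: frontier [B-F 3, A-B 10, B-D 10, B-C 13, A-E 6, C-E 6] → take B-F (3); add F.
Step 3: frontier [A-B 10, B-D 10, B-C 13, A-E 6, C-E 6, A-F 8, D-F 8, C-F 13] → take A-E (6); add A.
Step 4: frontier [A-D 7, A-C 13, B-D 10, B-C 13, C-E 6, D-F 8, C-F 13] → take C-E (6); add C.
Step 5: frontier [A-D 7, B-D 10, D-F 8] → take A-D (7); add D.
The 5th edge added is A-D.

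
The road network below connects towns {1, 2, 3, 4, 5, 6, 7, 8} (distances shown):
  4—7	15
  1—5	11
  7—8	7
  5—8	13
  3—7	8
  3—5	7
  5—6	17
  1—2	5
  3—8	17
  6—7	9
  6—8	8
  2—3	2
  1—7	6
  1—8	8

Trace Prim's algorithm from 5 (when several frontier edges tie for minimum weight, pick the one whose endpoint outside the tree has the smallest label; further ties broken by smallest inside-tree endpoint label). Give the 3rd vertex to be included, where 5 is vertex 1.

Prim's algorithm from 5:
Step 1: cheapest edge leaving the tree is 3—5 (7); add 3.
Step 2: cheapest edge leaving the tree is 2—3 (2); add 2.
Step 3: cheapest edge leaving the tree is 1—2 (5); add 1.
Step 4: cheapest edge leaving the tree is 1—7 (6); add 7.
Step 5: cheapest edge leaving the tree is 7—8 (7); add 8.
Step 6: cheapest edge leaving the tree is 6—8 (8); add 6.
Step 7: cheapest edge leaving the tree is 4—7 (15); add 4.
Vertex order: 5, 3, 2, 1, 7, 8, 6, 4. The 3rd vertex is 2.

2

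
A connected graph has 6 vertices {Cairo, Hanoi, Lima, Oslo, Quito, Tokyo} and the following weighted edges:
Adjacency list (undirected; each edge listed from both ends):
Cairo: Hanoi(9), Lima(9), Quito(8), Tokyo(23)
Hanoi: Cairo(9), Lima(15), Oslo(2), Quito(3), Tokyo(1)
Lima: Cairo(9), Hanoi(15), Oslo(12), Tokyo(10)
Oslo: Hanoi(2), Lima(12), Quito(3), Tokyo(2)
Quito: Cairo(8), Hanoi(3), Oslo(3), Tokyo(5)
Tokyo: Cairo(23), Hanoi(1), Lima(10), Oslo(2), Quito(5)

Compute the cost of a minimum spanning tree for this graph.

Prim's algorithm from Quito:
Step 1: frontier [Hanoi—Quito 3, Oslo—Quito 3, Quito—Tokyo 5, Cairo—Quito 8] → take Hanoi—Quito (3); add Hanoi.
Step 2: frontier [Hanoi—Tokyo 1, Hanoi—Oslo 2, Cairo—Hanoi 9, Hanoi—Lima 15, Oslo—Quito 3, Quito—Tokyo 5, Cairo—Quito 8] → take Hanoi—Tokyo (1); add Tokyo.
Step 3: frontier [Hanoi—Oslo 2, Cairo—Hanoi 9, Hanoi—Lima 15, Oslo—Quito 3, Cairo—Quito 8, Oslo—Tokyo 2, Lima—Tokyo 10, Cairo—Tokyo 23] → take Hanoi—Oslo (2); add Oslo.
Step 4: frontier [Cairo—Hanoi 9, Hanoi—Lima 15, Lima—Oslo 12, Cairo—Quito 8, Lima—Tokyo 10, Cairo—Tokyo 23] → take Cairo—Quito (8); add Cairo.
Step 5: frontier [Cairo—Lima 9, Hanoi—Lima 15, Lima—Oslo 12, Lima—Tokyo 10] → take Cairo—Lima (9); add Lima.
MST edges: Hanoi—Quito, Hanoi—Tokyo, Hanoi—Oslo, Cairo—Quito, Cairo—Lima; total weight 3+1+2+8+9 = 23.

23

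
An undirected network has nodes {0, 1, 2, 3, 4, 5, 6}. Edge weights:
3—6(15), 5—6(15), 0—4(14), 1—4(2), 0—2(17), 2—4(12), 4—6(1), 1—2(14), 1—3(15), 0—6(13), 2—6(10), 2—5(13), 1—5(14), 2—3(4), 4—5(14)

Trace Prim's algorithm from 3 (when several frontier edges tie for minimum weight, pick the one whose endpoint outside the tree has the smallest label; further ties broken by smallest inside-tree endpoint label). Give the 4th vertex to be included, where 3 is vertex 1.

4

Prim, starting at 3.
Step 1: cheapest edge leaving the tree is 2—3 (4); add 2.
Step 2: cheapest edge leaving the tree is 2—6 (10); add 6.
Step 3: cheapest edge leaving the tree is 4—6 (1); add 4.
Step 4: cheapest edge leaving the tree is 1—4 (2); add 1.
Step 5: cheapest edge leaving the tree is 0—6 (13); add 0.
Step 6: cheapest edge leaving the tree is 2—5 (13); add 5.
Vertex order: 3, 2, 6, 4, 1, 0, 5. The 4th vertex is 4.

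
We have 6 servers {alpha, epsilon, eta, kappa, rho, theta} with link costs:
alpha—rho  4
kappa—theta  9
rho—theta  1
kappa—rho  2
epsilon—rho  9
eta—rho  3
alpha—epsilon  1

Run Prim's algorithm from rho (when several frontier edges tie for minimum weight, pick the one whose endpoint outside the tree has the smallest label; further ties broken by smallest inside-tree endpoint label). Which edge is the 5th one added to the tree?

alpha-epsilon

Prim, starting at rho.
Step 1: cheapest edge leaving the tree is rho—theta (1); add theta.
Step 2: cheapest edge leaving the tree is kappa—rho (2); add kappa.
Step 3: cheapest edge leaving the tree is eta—rho (3); add eta.
Step 4: cheapest edge leaving the tree is alpha—rho (4); add alpha.
Step 5: cheapest edge leaving the tree is alpha—epsilon (1); add epsilon.
The 5th edge added is alpha—epsilon.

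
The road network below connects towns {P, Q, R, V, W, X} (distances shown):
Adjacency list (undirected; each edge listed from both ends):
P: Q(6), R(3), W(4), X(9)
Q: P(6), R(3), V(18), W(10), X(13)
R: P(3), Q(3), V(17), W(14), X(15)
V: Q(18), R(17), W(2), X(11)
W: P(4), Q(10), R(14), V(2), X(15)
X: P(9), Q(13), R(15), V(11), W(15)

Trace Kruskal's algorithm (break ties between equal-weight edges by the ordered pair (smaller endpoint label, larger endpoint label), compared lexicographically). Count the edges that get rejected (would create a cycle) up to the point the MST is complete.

1

Kruskal: consider edges lightest-first.
V—W (2): add. Components now {X} {V,W} {Q} {R} {P}
P—R (3): add. Components now {X} {V,W} {Q} {P,R}
Q—R (3): add. Components now {X} {V,W} {P,Q,R}
P—W (4): add. Components now {X} {P,Q,R,V,W}
P—Q (6): skip — Q and P already connected.
P—X (9): add. Components now {P,Q,R,V,W,X}
Edges rejected before the tree was complete: 1.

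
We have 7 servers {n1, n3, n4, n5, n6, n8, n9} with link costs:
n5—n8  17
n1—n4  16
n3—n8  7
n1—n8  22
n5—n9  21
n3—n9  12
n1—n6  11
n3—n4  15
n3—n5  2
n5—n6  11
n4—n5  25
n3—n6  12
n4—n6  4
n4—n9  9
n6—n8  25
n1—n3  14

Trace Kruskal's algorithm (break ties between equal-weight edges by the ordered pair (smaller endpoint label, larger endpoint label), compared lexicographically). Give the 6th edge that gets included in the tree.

Kruskal's algorithm — process edges by increasing weight (ties by edge label):
n3—n5 (2): add — endpoints in different components.
n4—n6 (4): add — endpoints in different components.
n3—n8 (7): add — endpoints in different components.
n4—n9 (9): add — endpoints in different components.
n1—n6 (11): add — endpoints in different components.
n5—n6 (11): add — endpoints in different components.
The 6th edge added is n5—n6.

n5-n6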